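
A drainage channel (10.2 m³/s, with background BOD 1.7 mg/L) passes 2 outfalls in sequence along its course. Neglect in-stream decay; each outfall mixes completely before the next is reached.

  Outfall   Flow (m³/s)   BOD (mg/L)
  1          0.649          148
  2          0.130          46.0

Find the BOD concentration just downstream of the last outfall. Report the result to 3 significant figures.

Below outfall 1: Q → 10.85 m³/s, C = (10.20·1.700 + 0.6490·148.0)/10.85 = 10.45 mg/L.
Below outfall 2: Q → 10.98 m³/s, C = (10.85·10.45 + 0.1300·46.00)/10.98 = 10.87 mg/L.

10.9 mg/L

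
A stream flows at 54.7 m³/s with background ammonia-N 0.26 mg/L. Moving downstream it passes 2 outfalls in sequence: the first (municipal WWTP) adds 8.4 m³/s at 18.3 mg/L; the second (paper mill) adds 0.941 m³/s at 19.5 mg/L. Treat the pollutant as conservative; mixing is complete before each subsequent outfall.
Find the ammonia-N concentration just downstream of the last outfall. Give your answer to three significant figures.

2.91 mg/L

Outfall 1: combined Q = 63.10 m³/s; C = (54.70·0.2600 + 8.400·18.30)/63.10 = 2.662 mg/L.
Outfall 2: combined Q = 64.04 m³/s; C = (63.10·2.662 + 0.9410·19.50)/64.04 = 2.909 mg/L.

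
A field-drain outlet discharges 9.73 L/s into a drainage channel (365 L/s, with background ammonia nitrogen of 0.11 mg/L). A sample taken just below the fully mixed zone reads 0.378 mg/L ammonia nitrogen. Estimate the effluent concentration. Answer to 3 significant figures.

10.4 mg/L

Mass balance: 365.0·0.1100 + 9.730·Cₑ = 374.7·0.3780
→ Cₑ = (374.7·0.3780 − 365.0·0.1100) / 9.730 = 10.43 mg/L.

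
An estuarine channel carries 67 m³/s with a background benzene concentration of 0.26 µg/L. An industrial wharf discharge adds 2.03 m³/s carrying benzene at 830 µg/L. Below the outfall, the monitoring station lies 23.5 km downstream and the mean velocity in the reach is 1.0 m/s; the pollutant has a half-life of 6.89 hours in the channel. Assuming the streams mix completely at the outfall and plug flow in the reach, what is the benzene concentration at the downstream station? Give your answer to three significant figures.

12.8 µg/L

Mass balance: C = (67.00·0.2600 + 2.030·830.0) / 69.03 = 1702/69.03 = 24.66 µg/L.
Travel time t = 23.5·1000 / 1.0 = 23500 s = 6.528 h.
Half-life 6.89 h → k = ln 2 / 6.89 = 0.1006 h⁻¹ = 2.414 d⁻¹.
First-order decay: C = 24.66·exp(−k·t) = 24.66·0.5186 = 12.79 µg/L.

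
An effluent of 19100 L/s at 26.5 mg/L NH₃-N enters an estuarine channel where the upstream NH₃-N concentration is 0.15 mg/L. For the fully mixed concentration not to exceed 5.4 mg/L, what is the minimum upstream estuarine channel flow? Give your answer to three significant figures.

76800 L/s

Set C_mix = 5.4: (Q·0.1500 + 19100·26.50) / (Q + 19100) = 5.4
→ Q = 19100·(26.50 − 5.4)/(5.4 − 0.1500) = 76760 L/s.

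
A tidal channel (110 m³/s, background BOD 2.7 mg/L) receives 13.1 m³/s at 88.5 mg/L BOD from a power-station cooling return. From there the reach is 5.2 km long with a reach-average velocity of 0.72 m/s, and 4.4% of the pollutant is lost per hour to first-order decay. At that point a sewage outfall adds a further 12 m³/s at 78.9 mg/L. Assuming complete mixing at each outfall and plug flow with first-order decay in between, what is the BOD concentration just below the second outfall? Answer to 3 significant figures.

16.9 mg/L

Mass balance: C = (110.0·2.700 + 13.10·88.50) / 123.1 = 1456/123.1 = 11.83 mg/L; combined flow 123.1 m³/s.
Travel time t = 5.2·1000 / 0.72 = 7222 s = 2.006 h.
4.4%/h lost → k = −ln(1 − 0.044) = 0.04500 h⁻¹.
After decay, C = 11.83 × e^(−kt) = 11.83 × 0.9137 = 10.81 mg/L.
At the second outfall, C = (123.1·10.81 + 12.00·78.90) / (123.1 + 12.00) = 16.86 mg/L.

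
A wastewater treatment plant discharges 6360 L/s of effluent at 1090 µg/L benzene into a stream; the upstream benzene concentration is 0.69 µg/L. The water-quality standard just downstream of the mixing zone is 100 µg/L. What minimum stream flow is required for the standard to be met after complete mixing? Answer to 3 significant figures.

63400 L/s

Set C_mix = 100: (Q·0.6900 + 6360·1090) / (Q + 6360) = 100
→ Q = 6360·(1090 − 100)/(100 − 0.6900) = 63400 L/s.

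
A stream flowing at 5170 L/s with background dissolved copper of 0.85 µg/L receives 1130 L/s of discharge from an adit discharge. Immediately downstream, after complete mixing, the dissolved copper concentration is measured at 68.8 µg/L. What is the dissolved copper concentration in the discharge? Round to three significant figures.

380 µg/L

Mass balance: 5170·0.8500 + 1130·Cₑ = 6300·68.80
→ Cₑ = (6300·68.80 − 5170·0.8500) / 1130 = 379.7 µg/L.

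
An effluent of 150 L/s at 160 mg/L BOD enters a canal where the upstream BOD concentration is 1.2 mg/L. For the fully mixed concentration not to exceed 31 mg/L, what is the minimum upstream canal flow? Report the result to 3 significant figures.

649 L/s

Set C_mix = 31: (Q·1.200 + 150.0·160.0) / (Q + 150.0) = 31
→ Q = 150.0·(160.0 − 31)/(31 − 1.200) = 649.3 L/s.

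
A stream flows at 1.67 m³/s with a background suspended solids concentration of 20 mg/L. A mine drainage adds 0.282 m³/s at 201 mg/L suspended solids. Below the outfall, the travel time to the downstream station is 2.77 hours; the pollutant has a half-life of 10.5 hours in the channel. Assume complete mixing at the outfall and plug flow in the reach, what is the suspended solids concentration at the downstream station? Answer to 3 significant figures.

After mixing, C = (1.670·20.00 + 0.2820·201.0) / 1.952 = 90.08/1.952 = 46.15 mg/L.
Half-life 10.5 h → k = ln 2 / 10.5 = 0.06601 h⁻¹ = 1.584 d⁻¹.
Decay over the reach: 46.15·exp(−kt) = 46.15·0.8329 = 38.44 mg/L.

38.4 mg/L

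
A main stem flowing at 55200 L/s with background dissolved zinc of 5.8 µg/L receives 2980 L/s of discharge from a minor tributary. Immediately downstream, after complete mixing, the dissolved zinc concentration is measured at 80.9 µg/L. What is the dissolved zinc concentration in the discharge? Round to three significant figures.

Mass balance: 55200·5.800 + 2980·Cₑ = 58180·80.90
→ Cₑ = (58180·80.90 − 55200·5.800) / 2980 = 1472 µg/L.

1470 µg/L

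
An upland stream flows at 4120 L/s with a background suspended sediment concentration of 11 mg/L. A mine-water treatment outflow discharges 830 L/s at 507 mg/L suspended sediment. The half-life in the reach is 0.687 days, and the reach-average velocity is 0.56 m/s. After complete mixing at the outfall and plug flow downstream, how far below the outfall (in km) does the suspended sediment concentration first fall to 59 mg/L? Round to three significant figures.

Mixed concentration C = ΣQC/ΣQ = (4120·11.00 + 830.0·507.0) / 4950 = 466100/4950 = 94.17 mg/L.
Half-life 0.687 d → k = ln 2 / 0.687 = 1.009 d⁻¹.
Set 94.17·exp(−k·t) = 59 → t = ln(94.17/59)/k = 40040 s = 11.12 h.
Distance = v·t = 0.56·40040 = 22420 m = 22.42 km.

22.4 km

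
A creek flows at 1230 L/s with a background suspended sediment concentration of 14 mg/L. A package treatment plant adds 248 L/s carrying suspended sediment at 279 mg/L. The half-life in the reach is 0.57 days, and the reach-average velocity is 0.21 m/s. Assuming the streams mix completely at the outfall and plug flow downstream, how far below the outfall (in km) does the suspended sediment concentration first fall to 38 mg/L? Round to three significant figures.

6.43 km

Flow-weighted average: C = (1230·14.00 + 248.0·279.0) / 1478 = 86410/1478 = 58.47 mg/L.
Half-life 0.57 d → k = ln 2 / 0.57 = 1.216 d⁻¹.
Set 58.47·exp(−k·t) = 38 → t = ln(58.47/38)/k = 30610 s = 8.503 h.
Distance = v·t = 0.21·30610 = 6428 m = 6.428 km.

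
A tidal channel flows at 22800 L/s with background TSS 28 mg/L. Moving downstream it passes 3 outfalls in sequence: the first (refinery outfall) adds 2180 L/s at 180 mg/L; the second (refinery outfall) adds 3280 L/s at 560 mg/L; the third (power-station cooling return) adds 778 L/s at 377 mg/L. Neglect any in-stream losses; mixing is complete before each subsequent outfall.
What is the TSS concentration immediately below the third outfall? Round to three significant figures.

109 mg/L

Below outfall 1: Q → 24980 L/s, C = (22800·28.00 + 2180·180.0)/24980 = 41.27 mg/L.
Below outfall 2: Q → 28260 L/s, C = (24980·41.27 + 3280·560.0)/28260 = 101.5 mg/L.
Below outfall 3: Q → 29040 L/s, C = (28260·101.5 + 778.0·377.0)/29040 = 108.9 mg/L.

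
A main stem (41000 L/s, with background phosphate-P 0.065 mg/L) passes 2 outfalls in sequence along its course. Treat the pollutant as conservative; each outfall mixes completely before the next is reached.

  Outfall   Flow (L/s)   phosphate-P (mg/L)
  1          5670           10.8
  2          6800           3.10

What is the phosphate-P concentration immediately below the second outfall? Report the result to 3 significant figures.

Below outfall 1: Q → 46670 L/s, C = (41000·0.06500 + 5670·10.80)/46670 = 1.369 mg/L.
Below outfall 2: Q → 53470 L/s, C = (46670·1.369 + 6800·3.100)/53470 = 1.589 mg/L.

1.59 mg/L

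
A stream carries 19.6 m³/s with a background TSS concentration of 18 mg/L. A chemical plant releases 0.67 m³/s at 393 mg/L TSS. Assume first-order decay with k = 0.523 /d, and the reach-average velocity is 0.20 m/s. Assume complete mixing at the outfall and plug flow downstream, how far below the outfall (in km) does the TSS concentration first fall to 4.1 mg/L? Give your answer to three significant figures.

After mixing, C = (19.60·18.00 + 0.6700·393.0) / 20.27 = 616.1/20.27 = 30.40 mg/L.
Set 30.40·exp(−k·t) = 4.1 → t = ln(30.40/4.1)/k = 330900 s = 91.93 h.
Distance = v·t = 0.20·330900 = 66190 m = 66.19 km.

66.2 km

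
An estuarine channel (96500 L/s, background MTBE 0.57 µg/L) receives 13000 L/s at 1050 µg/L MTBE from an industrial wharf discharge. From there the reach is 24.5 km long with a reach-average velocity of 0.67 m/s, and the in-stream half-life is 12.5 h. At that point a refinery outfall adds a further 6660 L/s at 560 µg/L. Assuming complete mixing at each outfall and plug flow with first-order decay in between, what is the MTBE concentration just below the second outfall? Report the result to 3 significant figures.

After mixing, C = (96500·0.5700 + 13000·1050) / 109500 = 13710000/109500 = 125.2 µg/L; combined flow 109500 L/s.
Travel time t = 24.5·1000 / 0.67 = 36570 s = 10.16 h.
Half-life 12.5 h → k = ln 2 / 12.5 = 0.05545 h⁻¹ = 1.331 d⁻¹.
Decay over the reach: 125.2·exp(−kt) = 125.2·0.5694 = 71.26 µg/L.
At the second outfall, C = (109500·71.26 + 6660·560.0) / (109500 + 6660) = 99.28 µg/L.

99.3 µg/L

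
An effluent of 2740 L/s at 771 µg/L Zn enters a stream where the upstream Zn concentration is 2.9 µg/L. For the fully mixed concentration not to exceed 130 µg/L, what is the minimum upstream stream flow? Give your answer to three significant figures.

Set C_mix = 130: (Q·2.900 + 2740·771.0) / (Q + 2740) = 130
→ Q = 2740·(771.0 − 130)/(130 − 2.900) = 13820 L/s.

13800 L/s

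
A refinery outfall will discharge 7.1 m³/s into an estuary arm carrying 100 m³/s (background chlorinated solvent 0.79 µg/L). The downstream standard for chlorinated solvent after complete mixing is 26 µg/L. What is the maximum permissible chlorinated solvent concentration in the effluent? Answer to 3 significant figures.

At the limit, (Qr·Cr + Qe·Cₑ)/(Qr + Qe) = 26:
Cₑ = (107.1·26 − 100.0·0.7900) / 7.100 = 381.1 µg/L.

381 µg/L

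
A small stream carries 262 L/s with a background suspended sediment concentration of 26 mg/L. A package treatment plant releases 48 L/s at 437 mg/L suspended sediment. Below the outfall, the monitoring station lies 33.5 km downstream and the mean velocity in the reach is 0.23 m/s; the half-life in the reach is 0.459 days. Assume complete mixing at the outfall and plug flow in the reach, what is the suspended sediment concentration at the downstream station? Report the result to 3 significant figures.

Conservation of mass: C = (262.0·26.00 + 48.00·437.0) / 310.0 = 27790/310.0 = 89.64 mg/L.
Travel time t = 33.5·1000 / 0.23 = 145700 s = 40.46 h.
Half-life 0.459 d → k = ln 2 / 0.459 = 1.510 d⁻¹.
After decay, C = 89.64 × e^(−kt) = 89.64 × 0.07841 = 7.029 mg/L.

7.03 mg/L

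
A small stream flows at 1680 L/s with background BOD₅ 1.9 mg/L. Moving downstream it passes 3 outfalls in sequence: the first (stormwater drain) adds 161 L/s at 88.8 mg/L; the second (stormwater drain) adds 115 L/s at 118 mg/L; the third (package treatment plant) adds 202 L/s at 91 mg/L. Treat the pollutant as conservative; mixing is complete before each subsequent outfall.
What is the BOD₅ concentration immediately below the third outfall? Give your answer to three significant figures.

22.9 mg/L

Outfall 1: combined Q = 1841 L/s; C = (1680·1.900 + 161.0·88.80)/1841 = 9.500 mg/L.
Outfall 2: combined Q = 1956 L/s; C = (1841·9.500 + 115.0·118.0)/1956 = 15.88 mg/L.
Outfall 3: combined Q = 2158 L/s; C = (1956·15.88 + 202.0·91.00)/2158 = 22.91 mg/L.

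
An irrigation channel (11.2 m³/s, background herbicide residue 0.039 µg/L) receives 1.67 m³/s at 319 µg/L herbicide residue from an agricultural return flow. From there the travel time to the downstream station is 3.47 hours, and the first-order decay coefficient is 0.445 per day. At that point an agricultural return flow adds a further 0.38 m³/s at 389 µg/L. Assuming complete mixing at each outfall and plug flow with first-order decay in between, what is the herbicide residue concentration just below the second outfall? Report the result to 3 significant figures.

Mixed concentration C = ΣQC/ΣQ = (11.20·0.03900 + 1.670·319.0) / 12.87 = 533.2/12.87 = 41.43 µg/L; combined flow 12.87 m³/s.
After decay, C = 41.43 × e^(−kt) = 41.43 × 0.9377 = 38.85 µg/L.
Second outfall: C = (12.87·38.85 + 0.3800·389.0)/13.25 = 48.89 µg/L.

48.9 µg/L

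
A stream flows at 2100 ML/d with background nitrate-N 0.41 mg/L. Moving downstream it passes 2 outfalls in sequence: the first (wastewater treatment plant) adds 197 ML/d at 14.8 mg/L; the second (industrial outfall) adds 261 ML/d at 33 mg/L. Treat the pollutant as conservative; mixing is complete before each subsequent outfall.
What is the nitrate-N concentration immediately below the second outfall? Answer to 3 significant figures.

4.84 mg/L

After outfall 1: Q = 2100 + 197.0 = 2297 ML/d; C = (2100·0.4100 + 197.0·14.80)/2297 = 1.644 mg/L.
After outfall 2: Q = 2297 + 261.0 = 2558 ML/d; C = (2297·1.644 + 261.0·33.00)/2558 = 4.843 mg/L.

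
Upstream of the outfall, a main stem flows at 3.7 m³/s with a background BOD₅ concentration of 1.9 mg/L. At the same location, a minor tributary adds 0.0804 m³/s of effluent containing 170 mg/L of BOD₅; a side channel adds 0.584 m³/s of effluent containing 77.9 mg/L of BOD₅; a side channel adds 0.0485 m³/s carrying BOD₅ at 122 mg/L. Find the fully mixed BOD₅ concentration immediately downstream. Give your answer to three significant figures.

16.3 mg/L

Mixed concentration C = ΣQC/ΣQ = (3.700·1.900 + 0.08040·170.0 + 0.5840·77.90 + 0.04850·122.0) / 4.413 = 72.11/4.413 = 16.34 mg/L.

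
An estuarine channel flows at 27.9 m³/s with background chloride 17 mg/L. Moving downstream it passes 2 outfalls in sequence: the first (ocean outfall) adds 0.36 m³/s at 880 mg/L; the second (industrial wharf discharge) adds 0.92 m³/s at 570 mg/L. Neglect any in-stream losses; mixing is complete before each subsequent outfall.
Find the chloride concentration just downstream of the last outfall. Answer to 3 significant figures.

Outfall 1: combined Q = 28.26 m³/s; C = (27.90·17.00 + 0.3600·880.0)/28.26 = 27.99 mg/L.
Outfall 2: combined Q = 29.18 m³/s; C = (28.26·27.99 + 0.9200·570.0)/29.18 = 45.08 mg/L.

45.1 mg/L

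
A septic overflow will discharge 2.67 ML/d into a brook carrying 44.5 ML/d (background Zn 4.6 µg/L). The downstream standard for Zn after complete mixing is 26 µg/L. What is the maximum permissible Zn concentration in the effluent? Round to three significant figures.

383 µg/L

At the limit, (Qr·Cr + Qe·Cₑ)/(Qr + Qe) = 26:
Cₑ = (47.17·26 − 44.50·4.600) / 2.670 = 382.7 µg/L.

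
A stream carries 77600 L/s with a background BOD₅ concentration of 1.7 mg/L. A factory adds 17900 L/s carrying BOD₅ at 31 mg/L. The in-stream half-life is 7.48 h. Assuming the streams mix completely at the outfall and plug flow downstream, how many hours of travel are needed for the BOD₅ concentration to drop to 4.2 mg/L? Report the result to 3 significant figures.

Conservation of mass: C = (77600·1.700 + 17900·31.00) / 95500 = 686800/95500 = 7.192 mg/L.
Half-life 7.48 h → k = ln 2 / 7.48 = 0.09267 h⁻¹ = 2.224 d⁻¹.
7.192·exp(−k·t) = 4.2 → t = ln(7.192/4.2)/k = 20900 s = 5.804 h.

5.80 h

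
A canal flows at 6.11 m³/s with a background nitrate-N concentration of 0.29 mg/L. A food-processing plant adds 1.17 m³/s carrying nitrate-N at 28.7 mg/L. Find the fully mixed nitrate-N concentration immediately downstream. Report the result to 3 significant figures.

Conservation of mass: C = (6.110·0.2900 + 1.170·28.70) / 7.280 = 35.35/7.280 = 4.856 mg/L.

4.86 mg/L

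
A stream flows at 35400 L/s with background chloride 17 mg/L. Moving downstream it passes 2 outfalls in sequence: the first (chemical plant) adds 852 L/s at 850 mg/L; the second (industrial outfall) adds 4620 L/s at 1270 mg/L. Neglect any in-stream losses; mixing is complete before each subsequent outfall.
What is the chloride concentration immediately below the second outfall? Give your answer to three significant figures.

176 mg/L

After outfall 1: Q = 35400 + 852.0 = 36250 L/s; C = (35400·17.00 + 852.0·850.0)/36250 = 36.58 mg/L.
After outfall 2: Q = 36250 + 4620 = 40870 L/s; C = (36250·36.58 + 4620·1270)/40870 = 176.0 mg/L.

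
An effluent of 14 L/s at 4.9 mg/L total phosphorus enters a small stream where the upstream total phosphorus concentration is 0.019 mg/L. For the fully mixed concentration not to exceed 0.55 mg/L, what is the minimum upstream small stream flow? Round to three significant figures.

Set C_mix = 0.55: (Q·0.01900 + 14.00·4.900) / (Q + 14.00) = 0.55
→ Q = 14.00·(4.900 − 0.55)/(0.55 − 0.01900) = 114.7 L/s.

115 L/s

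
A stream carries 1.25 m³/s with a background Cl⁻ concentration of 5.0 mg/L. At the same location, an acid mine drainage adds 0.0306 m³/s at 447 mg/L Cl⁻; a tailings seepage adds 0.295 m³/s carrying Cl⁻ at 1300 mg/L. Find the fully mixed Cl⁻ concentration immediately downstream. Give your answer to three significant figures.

256 mg/L

Mass balance: C = (1.250·5.000 + 0.03060·447.0 + 0.2950·1300) / 1.576 = 403.4/1.576 = 256.0 mg/L.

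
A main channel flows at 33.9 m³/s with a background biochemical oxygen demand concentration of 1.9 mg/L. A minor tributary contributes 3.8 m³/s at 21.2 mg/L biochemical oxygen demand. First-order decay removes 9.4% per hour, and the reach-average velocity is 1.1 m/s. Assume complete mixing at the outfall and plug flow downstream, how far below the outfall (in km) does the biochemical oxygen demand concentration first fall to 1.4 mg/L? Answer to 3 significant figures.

After mixing, C = (33.90·1.900 + 3.800·21.20) / 37.70 = 145.0/37.70 = 3.845 mg/L.
9.4%/h lost → k = −ln(1 − 0.094) = 0.09872 h⁻¹.
Set 3.845·exp(−k·t) = 1.4 → t = ln(3.845/1.4)/k = 36850 s = 10.24 h.
Distance = v·t = 1.1·36850 = 40530 m = 40.53 km.

40.5 km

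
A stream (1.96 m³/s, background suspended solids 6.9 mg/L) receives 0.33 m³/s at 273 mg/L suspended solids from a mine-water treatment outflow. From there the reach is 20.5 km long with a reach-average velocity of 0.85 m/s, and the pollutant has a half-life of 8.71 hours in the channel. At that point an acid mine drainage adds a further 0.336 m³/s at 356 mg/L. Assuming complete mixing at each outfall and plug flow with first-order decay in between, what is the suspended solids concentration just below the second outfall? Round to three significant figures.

68.7 mg/L

After mixing, C = (1.960·6.900 + 0.3300·273.0) / 2.290 = 103.6/2.290 = 45.25 mg/L; combined flow 2.290 m³/s.
Travel time t = 20.5·1000 / 0.85 = 24120 s = 6.699 h.
Half-life 8.71 h → k = ln 2 / 8.71 = 0.07958 h⁻¹ = 1.910 d⁻¹.
After decay, C = 45.25 × e^(−kt) = 45.25 × 0.5868 = 26.55 mg/L.
Second outfall: C = (2.290·26.55 + 0.3360·356.0)/2.626 = 68.70 mg/L.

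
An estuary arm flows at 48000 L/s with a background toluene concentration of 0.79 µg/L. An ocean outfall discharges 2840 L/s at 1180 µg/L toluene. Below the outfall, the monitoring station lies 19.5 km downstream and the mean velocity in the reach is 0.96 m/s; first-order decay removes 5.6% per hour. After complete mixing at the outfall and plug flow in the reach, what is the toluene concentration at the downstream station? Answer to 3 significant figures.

48.2 µg/L

Mixed concentration C = ΣQC/ΣQ = (48000·0.7900 + 2840·1180) / 50840 = 3389000/50840 = 66.66 µg/L.
Travel time t = 19.5·1000 / 0.96 = 20310 s = 5.642 h.
5.6%/h lost → k = −ln(1 − 0.056) = 0.05763 h⁻¹.
Applying C = C₀e^(−kt): 66.66 × 0.7224 = 48.16 µg/L.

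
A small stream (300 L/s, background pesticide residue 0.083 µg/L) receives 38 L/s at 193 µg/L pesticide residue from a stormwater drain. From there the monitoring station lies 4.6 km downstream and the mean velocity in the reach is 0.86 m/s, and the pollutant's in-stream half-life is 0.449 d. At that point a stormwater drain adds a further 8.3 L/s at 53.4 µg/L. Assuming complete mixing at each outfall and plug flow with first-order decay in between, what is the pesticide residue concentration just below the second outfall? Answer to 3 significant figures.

20.6 µg/L

After mixing, C = (300.0·0.08300 + 38.00·193.0) / 338.0 = 7359/338.0 = 21.77 µg/L; combined flow 338.0 L/s.
Travel time t = 4.6·1000 / 0.86 = 5349 s = 1.486 h.
Half-life 0.449 d → k = ln 2 / 0.449 = 1.544 d⁻¹.
Decay over the reach: 21.77·exp(−kt) = 21.77·0.9089 = 19.79 µg/L.
At the second outfall, C = (338.0·19.79 + 8.300·53.40) / (338.0 + 8.300) = 20.59 µg/L.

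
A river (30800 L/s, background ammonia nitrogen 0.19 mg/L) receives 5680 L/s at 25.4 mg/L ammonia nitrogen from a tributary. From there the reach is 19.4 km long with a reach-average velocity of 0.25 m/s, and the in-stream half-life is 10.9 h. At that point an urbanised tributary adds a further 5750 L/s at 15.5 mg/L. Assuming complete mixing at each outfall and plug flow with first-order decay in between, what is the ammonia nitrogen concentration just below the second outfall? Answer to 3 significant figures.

Flow-weighted average: C = (30800·0.1900 + 5680·25.40) / 36480 = 150100/36480 = 4.115 mg/L; combined flow 36480 L/s.
Travel time t = 19.4·1000 / 0.25 = 77600 s = 21.56 h.
Half-life 10.9 h → k = ln 2 / 10.9 = 0.06359 h⁻¹ = 1.526 d⁻¹.
Applying C = C₀e^(−kt): 4.115 × 0.2539 = 1.045 mg/L.
Second outfall: C = (36480·1.045 + 5750·15.50)/42230 = 3.013 mg/L.

3.01 mg/L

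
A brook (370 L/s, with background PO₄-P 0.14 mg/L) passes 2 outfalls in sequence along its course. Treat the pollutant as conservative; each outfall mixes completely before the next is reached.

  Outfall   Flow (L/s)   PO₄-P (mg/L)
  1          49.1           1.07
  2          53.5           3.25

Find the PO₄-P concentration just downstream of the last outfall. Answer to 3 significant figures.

0.589 mg/L

After outfall 1: Q = 370.0 + 49.10 = 419.1 L/s; C = (370.0·0.1400 + 49.10·1.070)/419.1 = 0.2490 mg/L.
After outfall 2: Q = 419.1 + 53.50 = 472.6 L/s; C = (419.1·0.2490 + 53.50·3.250)/472.6 = 0.5887 mg/L.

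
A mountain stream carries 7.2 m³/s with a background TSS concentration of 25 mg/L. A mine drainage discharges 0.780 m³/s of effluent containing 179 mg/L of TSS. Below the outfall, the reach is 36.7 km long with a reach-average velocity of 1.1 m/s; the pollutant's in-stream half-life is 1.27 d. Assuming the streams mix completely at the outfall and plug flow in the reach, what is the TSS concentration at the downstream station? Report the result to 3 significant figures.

Mixed concentration C = ΣQC/ΣQ = (7.200·25.00 + 0.7800·179.0) / 7.980 = 319.6/7.980 = 40.05 mg/L.
Travel time t = 36.7·1000 / 1.1 = 33360 s = 9.268 h.
Half-life 1.27 d → k = ln 2 / 1.27 = 0.5458 d⁻¹.
After decay, C = 40.05 × e^(−kt) = 40.05 × 0.8100 = 32.44 mg/L.

32.4 mg/L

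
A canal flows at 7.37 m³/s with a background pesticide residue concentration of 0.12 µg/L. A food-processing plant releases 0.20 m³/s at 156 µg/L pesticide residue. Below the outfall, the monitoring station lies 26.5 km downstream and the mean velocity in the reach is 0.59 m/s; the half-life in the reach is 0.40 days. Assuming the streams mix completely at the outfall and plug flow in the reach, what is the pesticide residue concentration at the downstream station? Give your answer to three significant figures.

Flow-weighted average: C = (7.370·0.1200 + 0.2000·156.0) / 7.570 = 32.08/7.570 = 4.238 µg/L.
Travel time t = 26.5·1000 / 0.59 = 44920 s = 12.48 h.
Half-life 0.40 d → k = ln 2 / 0.40 = 1.733 d⁻¹.
Applying C = C₀e^(−kt): 4.238 × 0.4062 = 1.722 µg/L.

1.72 µg/L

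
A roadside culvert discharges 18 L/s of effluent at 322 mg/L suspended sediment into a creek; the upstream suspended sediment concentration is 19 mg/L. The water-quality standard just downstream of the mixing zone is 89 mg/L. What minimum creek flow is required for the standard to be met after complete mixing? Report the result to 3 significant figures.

59.9 L/s

Set C_mix = 89: (Q·19.00 + 18.00·322.0) / (Q + 18.00) = 89
→ Q = 18.00·(322.0 − 89)/(89 − 19.00) = 59.91 L/s.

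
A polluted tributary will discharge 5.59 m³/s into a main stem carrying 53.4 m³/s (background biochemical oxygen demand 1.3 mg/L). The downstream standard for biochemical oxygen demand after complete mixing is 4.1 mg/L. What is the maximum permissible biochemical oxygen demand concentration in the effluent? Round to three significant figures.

30.8 mg/L

At the limit, (Qr·Cr + Qe·Cₑ)/(Qr + Qe) = 4.1:
Cₑ = (58.99·4.1 − 53.40·1.300) / 5.590 = 30.85 mg/L.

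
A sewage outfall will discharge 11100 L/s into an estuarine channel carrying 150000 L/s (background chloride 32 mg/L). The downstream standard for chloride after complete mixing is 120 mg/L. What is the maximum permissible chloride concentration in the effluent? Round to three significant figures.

At the limit, (Qr·Cr + Qe·Cₑ)/(Qr + Qe) = 120:
Cₑ = (161100·120 − 150000·32.00) / 11100 = 1309 mg/L.

1310 mg/L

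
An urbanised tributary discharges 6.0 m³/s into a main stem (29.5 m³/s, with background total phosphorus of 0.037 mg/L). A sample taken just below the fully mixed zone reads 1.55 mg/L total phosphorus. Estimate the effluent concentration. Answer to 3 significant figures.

8.99 mg/L

Mass balance: 29.50·0.03700 + 6.000·Cₑ = 35.50·1.550
→ Cₑ = (35.50·1.550 − 29.50·0.03700) / 6.000 = 8.989 mg/L.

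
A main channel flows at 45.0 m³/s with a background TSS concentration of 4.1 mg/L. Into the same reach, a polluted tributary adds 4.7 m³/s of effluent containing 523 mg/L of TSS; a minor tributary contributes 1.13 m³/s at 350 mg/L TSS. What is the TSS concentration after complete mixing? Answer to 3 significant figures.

Flow-weighted average: C = (45.00·4.100 + 4.700·523.0 + 1.130·350.0) / 50.83 = 3038/50.83 = 59.77 mg/L.

59.8 mg/L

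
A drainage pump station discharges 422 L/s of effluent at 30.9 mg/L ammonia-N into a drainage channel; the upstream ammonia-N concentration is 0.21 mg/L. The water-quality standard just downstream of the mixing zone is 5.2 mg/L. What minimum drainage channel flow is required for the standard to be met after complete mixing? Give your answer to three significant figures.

2170 L/s

Set C_mix = 5.2: (Q·0.2100 + 422.0·30.90) / (Q + 422.0) = 5.2
→ Q = 422.0·(30.90 − 5.2)/(5.2 − 0.2100) = 2173 L/s.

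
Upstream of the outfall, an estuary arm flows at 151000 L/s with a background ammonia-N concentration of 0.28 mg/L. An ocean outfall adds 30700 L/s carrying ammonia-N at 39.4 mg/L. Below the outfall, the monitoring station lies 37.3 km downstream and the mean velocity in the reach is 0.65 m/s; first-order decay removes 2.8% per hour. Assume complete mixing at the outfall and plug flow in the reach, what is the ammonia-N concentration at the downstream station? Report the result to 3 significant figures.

Mixed concentration C = ΣQC/ΣQ = (151000·0.2800 + 30700·39.40) / 181700 = 1252000/181700 = 6.890 mg/L.
Travel time t = 37.3·1000 / 0.65 = 57380 s = 15.94 h.
2.8%/h lost → k = −ln(1 − 0.028) = 0.02840 h⁻¹.
Applying C = C₀e^(−kt): 6.890 × 0.6359 = 4.381 mg/L.

4.38 mg/L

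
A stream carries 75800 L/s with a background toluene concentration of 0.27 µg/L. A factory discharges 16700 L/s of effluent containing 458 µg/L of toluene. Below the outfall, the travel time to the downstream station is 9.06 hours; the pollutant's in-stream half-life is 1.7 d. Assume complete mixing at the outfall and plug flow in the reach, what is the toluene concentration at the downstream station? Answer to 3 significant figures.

Mass balance: C = (75800·0.2700 + 16700·458.0) / 92500 = 7669000/92500 = 82.91 µg/L.
Half-life 1.7 d → k = ln 2 / 1.7 = 0.4077 d⁻¹.
Applying C = C₀e^(−kt): 82.91 × 0.8573 = 71.08 µg/L.

71.1 µg/L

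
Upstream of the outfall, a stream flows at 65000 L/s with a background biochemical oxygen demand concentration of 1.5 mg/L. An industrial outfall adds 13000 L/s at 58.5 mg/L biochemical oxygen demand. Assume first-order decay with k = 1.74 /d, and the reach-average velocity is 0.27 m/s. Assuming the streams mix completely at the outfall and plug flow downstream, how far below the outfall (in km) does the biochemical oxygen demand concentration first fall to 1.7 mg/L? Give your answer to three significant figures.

Mass balance: C = (65000·1.500 + 13000·58.50) / 78000 = 858000/78000 = 11.00 mg/L.
Set 11.00·exp(−k·t) = 1.7 → t = ln(11.00/1.7)/k = 92720 s = 25.76 h.
Distance = v·t = 0.27·92720 = 25030 m = 25.03 km.

25.0 km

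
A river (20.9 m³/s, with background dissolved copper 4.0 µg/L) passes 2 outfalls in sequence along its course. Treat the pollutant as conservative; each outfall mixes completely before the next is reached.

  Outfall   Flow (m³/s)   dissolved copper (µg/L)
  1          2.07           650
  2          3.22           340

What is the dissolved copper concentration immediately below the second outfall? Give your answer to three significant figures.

Outfall 1: combined Q = 22.97 m³/s; C = (20.90·4.000 + 2.070·650.0)/22.97 = 62.22 µg/L.
Outfall 2: combined Q = 26.19 m³/s; C = (22.97·62.22 + 3.220·340.0)/26.19 = 96.37 µg/L.

96.4 µg/L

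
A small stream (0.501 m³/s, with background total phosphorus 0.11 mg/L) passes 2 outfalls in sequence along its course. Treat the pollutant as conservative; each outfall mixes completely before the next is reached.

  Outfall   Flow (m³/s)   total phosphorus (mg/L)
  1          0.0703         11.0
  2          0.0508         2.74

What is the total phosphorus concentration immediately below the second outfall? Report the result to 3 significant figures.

1.56 mg/L

Outfall 1: combined Q = 0.5713 m³/s; C = (0.5010·0.1100 + 0.07030·11.00)/0.5713 = 1.450 mg/L.
Outfall 2: combined Q = 0.6221 m³/s; C = (0.5713·1.450 + 0.05080·2.740)/0.6221 = 1.555 mg/L.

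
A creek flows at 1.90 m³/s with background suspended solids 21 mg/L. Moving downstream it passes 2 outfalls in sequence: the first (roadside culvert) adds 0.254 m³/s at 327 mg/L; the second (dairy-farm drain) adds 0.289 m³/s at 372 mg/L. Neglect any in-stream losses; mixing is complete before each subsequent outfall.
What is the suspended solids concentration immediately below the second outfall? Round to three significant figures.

After outfall 1: Q = 1.900 + 0.2540 = 2.154 m³/s; C = (1.900·21.00 + 0.2540·327.0)/2.154 = 57.08 mg/L.
After outfall 2: Q = 2.154 + 0.2890 = 2.443 m³/s; C = (2.154·57.08 + 0.2890·372.0)/2.443 = 94.34 mg/L.

94.3 mg/L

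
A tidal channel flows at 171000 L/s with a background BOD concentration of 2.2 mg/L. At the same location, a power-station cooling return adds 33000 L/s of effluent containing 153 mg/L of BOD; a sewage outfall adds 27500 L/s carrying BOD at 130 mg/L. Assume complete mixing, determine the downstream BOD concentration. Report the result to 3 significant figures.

38.9 mg/L

Conservation of mass: C = (171000·2.200 + 33000·153.0 + 27500·130.0) / 231500 = 9000000/231500 = 38.88 mg/L.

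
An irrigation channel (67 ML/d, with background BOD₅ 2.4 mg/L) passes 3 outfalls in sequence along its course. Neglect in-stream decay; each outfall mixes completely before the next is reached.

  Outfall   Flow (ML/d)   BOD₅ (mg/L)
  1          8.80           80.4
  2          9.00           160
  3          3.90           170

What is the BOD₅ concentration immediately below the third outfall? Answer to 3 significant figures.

After outfall 1: Q = 67.00 + 8.800 = 75.80 ML/d; C = (67.00·2.400 + 8.800·80.40)/75.80 = 11.46 mg/L.
After outfall 2: Q = 75.80 + 9.000 = 84.80 ML/d; C = (75.80·11.46 + 9.000·160.0)/84.80 = 27.22 mg/L.
After outfall 3: Q = 84.80 + 3.900 = 88.70 ML/d; C = (84.80·27.22 + 3.900·170.0)/88.70 = 33.50 mg/L.

33.5 mg/L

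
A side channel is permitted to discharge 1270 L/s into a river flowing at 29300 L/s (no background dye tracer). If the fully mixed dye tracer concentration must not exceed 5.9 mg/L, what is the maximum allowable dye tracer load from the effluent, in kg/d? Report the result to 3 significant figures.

Mass balance at the limit: 29300·0 + 1270·Cₑ = 30570·5.9 → Cₑ = 142.0 mg/L.
1270 L/s = 1.270 m³/s. Load = 1.270 m³/s × 142.0 g/m³ × 86 400 s/d = 15580 kg/d.

15600 kg/d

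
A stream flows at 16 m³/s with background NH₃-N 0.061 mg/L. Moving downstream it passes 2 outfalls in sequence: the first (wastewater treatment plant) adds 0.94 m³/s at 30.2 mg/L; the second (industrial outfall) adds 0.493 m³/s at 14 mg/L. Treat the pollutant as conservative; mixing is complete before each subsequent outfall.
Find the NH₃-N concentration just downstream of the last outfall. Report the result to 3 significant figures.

2.08 mg/L

After outfall 1: Q = 16.00 + 0.9400 = 16.94 m³/s; C = (16.00·0.06100 + 0.9400·30.20)/16.94 = 1.733 mg/L.
After outfall 2: Q = 16.94 + 0.4930 = 17.43 m³/s; C = (16.94·1.733 + 0.4930·14.00)/17.43 = 2.080 mg/L.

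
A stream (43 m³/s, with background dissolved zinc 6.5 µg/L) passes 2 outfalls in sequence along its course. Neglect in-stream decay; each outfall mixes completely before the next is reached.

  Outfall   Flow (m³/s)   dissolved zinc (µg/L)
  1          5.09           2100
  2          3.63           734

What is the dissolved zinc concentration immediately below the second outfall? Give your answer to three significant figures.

264 µg/L

Below outfall 1: Q → 48.09 m³/s, C = (43.00·6.500 + 5.090·2100)/48.09 = 228.1 µg/L.
Below outfall 2: Q → 51.72 m³/s, C = (48.09·228.1 + 3.630·734.0)/51.72 = 263.6 µg/L.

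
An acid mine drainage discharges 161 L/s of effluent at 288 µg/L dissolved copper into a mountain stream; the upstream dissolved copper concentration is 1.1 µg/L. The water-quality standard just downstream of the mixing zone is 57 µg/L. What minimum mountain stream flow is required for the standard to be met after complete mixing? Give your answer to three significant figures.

Set C_mix = 57: (Q·1.100 + 161.0·288.0) / (Q + 161.0) = 57
→ Q = 161.0·(288.0 − 57)/(57 − 1.100) = 665.3 L/s.

665 L/s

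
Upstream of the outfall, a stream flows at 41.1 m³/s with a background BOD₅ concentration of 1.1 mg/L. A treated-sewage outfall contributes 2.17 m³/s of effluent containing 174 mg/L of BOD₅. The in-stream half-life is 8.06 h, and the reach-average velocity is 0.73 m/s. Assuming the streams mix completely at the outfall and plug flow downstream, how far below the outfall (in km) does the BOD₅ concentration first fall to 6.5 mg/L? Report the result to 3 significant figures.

Flow-weighted average: C = (41.10·1.100 + 2.170·174.0) / 43.27 = 422.8/43.27 = 9.771 mg/L.
Half-life 8.06 h → k = ln 2 / 8.06 = 0.08600 h⁻¹ = 2.064 d⁻¹.
Set 9.771·exp(−k·t) = 6.5 → t = ln(9.771/6.5)/k = 17060 s = 4.740 h.
Distance = v·t = 0.73·17060 = 12460 m = 12.46 km.

12.5 km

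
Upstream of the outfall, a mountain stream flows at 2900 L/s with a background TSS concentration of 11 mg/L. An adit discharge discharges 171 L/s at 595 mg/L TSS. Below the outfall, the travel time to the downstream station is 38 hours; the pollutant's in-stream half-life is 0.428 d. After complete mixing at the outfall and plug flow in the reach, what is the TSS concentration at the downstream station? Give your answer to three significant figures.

After mixing, C = (2900·11.00 + 171.0·595.0) / 3071 = 133600/3071 = 43.52 mg/L.
Half-life 0.428 d → k = ln 2 / 0.428 = 1.620 d⁻¹.
First-order decay: C = 43.52·exp(−k·t) = 43.52·0.07698 = 3.350 mg/L.

3.35 mg/L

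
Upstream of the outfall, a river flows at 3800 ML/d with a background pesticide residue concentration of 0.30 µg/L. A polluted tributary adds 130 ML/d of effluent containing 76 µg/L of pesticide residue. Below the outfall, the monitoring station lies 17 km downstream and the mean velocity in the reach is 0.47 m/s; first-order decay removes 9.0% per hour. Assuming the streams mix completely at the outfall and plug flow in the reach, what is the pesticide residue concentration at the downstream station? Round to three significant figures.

After mixing, C = (3800·0.3000 + 130.0·76.00) / 3930 = 11020/3930 = 2.804 µg/L.
Travel time t = 17·1000 / 0.47 = 36170 s = 10.05 h.
9.0%/h lost → k = −ln(1 − 0.09) = 0.09431 h⁻¹.
First-order decay: C = 2.804·exp(−k·t) = 2.804·0.3877 = 1.087 µg/L.

1.09 µg/L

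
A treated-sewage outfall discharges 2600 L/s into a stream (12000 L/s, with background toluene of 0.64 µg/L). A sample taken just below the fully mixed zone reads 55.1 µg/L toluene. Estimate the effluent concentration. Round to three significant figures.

306 µg/L

Mass balance: 12000·0.6400 + 2600·Cₑ = 14600·55.10
→ Cₑ = (14600·55.10 − 12000·0.6400) / 2600 = 306.5 µg/L.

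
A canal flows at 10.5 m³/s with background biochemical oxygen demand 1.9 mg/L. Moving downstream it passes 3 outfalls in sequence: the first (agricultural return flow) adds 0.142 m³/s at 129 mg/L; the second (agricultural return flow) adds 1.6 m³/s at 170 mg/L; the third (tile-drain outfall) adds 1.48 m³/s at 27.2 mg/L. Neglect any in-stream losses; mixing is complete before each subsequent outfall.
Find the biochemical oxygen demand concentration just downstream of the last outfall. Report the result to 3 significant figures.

Below outfall 1: Q → 10.64 m³/s, C = (10.50·1.900 + 0.1420·129.0)/10.64 = 3.596 mg/L.
Below outfall 2: Q → 12.24 m³/s, C = (10.64·3.596 + 1.600·170.0)/12.24 = 25.34 mg/L.
Below outfall 3: Q → 13.72 m³/s, C = (12.24·25.34 + 1.480·27.20)/13.72 = 25.54 mg/L.

25.5 mg/L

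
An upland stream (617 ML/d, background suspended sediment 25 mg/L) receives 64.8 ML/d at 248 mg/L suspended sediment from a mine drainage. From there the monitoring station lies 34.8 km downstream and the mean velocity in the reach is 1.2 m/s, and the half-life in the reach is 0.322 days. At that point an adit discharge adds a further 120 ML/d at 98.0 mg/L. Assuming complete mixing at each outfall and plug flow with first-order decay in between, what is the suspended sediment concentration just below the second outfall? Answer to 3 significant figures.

After mixing, C = (617.0·25.00 + 64.80·248.0) / 681.8 = 31500/681.8 = 46.19 mg/L; combined flow 681.8 ML/d.
Travel time t = 34.8·1000 / 1.2 = 29000 s = 8.056 h.
Half-life 0.322 d → k = ln 2 / 0.322 = 2.153 d⁻¹.
First-order decay: C = 46.19·exp(−k·t) = 46.19·0.4855 = 22.43 mg/L.
At the second outfall, C = (681.8·22.43 + 120.0·98.00) / (681.8 + 120.0) = 33.74 mg/L.

33.7 mg/L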